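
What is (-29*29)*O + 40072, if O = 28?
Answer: 16524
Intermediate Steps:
(-29*29)*O + 40072 = -29*29*28 + 40072 = -841*28 + 40072 = -23548 + 40072 = 16524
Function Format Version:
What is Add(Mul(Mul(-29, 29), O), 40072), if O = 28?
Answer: 16524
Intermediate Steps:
Add(Mul(Mul(-29, 29), O), 40072) = Add(Mul(Mul(-29, 29), 28), 40072) = Add(Mul(-841, 28), 40072) = Add(-23548, 40072) = 16524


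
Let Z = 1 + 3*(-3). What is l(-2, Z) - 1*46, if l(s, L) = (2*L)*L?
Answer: 82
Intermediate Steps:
Z = -8 (Z = 1 - 9 = -8)
l(s, L) = 2*L**2
l(-2, Z) - 1*46 = 2*(-8)**2 - 1*46 = 2*64 - 46 = 128 - 46 = 82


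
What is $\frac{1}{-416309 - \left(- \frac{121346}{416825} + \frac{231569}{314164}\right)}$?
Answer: $- \frac{130951409300}{54516308655477381} \approx -2.4021 \cdot 10^{-6}$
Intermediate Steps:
$\frac{1}{-416309 - \left(- \frac{121346}{416825} + \frac{231569}{314164}\right)} = \frac{1}{-416309 - \frac{58401203681}{130951409300}} = \frac{1}{- \frac{54516308655477381}{130951409300}} = - \frac{130951409300}{54516308655477381}$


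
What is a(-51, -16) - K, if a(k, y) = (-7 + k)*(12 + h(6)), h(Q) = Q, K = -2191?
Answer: 1147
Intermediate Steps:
a(k, y) = -126 + 18*k (a(k, y) = (-7 + k)*(12 + 6) = (-7 + k)*18 = -126 + 18*k)
a(-51, -16) - K = (-126 + 18*(-51)) - 1*(-2191) = (-126 - 918) + 2191 = -1044 + 2191 = 1147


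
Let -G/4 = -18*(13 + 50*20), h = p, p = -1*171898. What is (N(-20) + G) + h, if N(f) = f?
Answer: -98982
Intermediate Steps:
p = -171898
h = -171898
G = 72936 (G = -(-72)*(13 + 50*20) = -(-72)*(13 + 1000) = -(-72)*1013 = -4*(-18234) = 72936)
(N(-20) + G) + h = (-20 + 72936) - 171898 = 72916 - 171898 = -98982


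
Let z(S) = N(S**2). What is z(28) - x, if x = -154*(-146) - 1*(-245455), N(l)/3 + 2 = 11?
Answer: -267912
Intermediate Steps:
N(l) = 27 (N(l) = -6 + 3*11 = -6 + 33 = 27)
z(S) = 27
x = 267939 (x = 22484 + 245455 = 267939)
z(28) - x = 27 - 1*267939 = 27 - 267939 = -267912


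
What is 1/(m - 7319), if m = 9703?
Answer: 1/2384 ≈ 0.00041946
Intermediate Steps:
1/(m - 7319) = 1/(9703 - 7319) = 1/2384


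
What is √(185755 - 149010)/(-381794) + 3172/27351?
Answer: 3172/27351 - √36745/381794 ≈ 0.11547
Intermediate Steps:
√(185755 - 149010)/(-381794) + 3172/27351 = √36745*(-1/381794) + 3172*(1/27351) = -√36745/381794 + 3172/27351 = 3172/27351 - √36745/381794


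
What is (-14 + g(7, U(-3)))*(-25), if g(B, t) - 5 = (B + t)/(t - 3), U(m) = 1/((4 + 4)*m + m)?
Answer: 11575/41 ≈ 282.32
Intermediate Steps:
U(m) = 1/(9*m) (U(m) = 1/(8*m + m) = 1/(9*m))
g(B, t) = 5 + (B + t)/(-3 + t) (g(B, t) = 5 + (B + t)/(t - 3) = 5 + (B + t)/(-3 + t))
(-14 + g(7, U(-3)))*(-25) = (-14 + (-15 + 7 + 6*((⅑)/(-3)))/(-3 + (⅑)/(-3)))*(-25) = (-14 + (-15 + 7 + 6*((⅑)*(-⅓)))/(-3 + (⅑)*(-⅓)))*(-25) = (-14 + (-15 + 7 + 6*(-1/27))/(-3 - 1/27))*(-25) = (-14 + (-15 + 7 - 2/9)/(-82/27))*(-25) = (-14 - 27/82*(-74/9))*(-25) = (-14 + 111/41)*(-25) = -463/41*(-25) = 11575/41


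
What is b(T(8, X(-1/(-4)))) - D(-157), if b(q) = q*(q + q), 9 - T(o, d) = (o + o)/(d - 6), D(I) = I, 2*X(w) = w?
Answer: 954015/2209 ≈ 431.88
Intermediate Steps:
X(w) = w/2
T(o, d) = 9 - 2*o/(-6 + d) (T(o, d) = 9 - (o + o)/(d - 6) = 9 - 2*o/(-6 + d))
b(q) = 2*q² (b(q) = q*(2*q) = 2*q²)
b(T(8, X(-1/(-4)))) - D(-157) = 2*((-54 - 2*8 + 9*((-1/(-4))/2))/(-6 + (-1/(-4))/2))² - 1*(-157) = 2*((-54 - 16 + 9*((-1*(-¼))/2))/(-6 + (-1*(-¼))/2))² + 157 = 2*((-54 - 16 + 9*((½)*(¼)))/(-6 + (½)*(¼)))² + 157 = 2*((-54 - 16 + 9*(⅛))/(-6 + ⅛))² + 157 = 2*((-54 - 16 + 9/8)/(-47/8))² + 157 = 2*(-8/47*(-551/8))² + 157 = 2*(551/47)² + 157 = 2*(303601/2209) + 157 = 607202/2209 + 157 = 954015/2209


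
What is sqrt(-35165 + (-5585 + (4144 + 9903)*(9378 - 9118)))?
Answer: sqrt(3611470) ≈ 1900.4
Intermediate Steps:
sqrt(-35165 + (-5585 + (4144 + 9903)*(9378 - 9118))) = sqrt(-35165 + (-5585 + 14047*260)) = sqrt(-35165 + (-5585 + 3652220)) = sqrt(-35165 + 3646635) = sqrt(3611470)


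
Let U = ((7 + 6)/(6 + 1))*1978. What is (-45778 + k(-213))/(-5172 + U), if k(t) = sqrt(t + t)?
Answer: 160223/5245 - 7*I*sqrt(426)/10490 ≈ 30.548 - 0.013773*I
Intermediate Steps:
U = 25714/7 (U = (13/7)*1978 = 25714/7 ≈ 3673.4)
k(t) = sqrt(2)*sqrt(t) (k(t) = sqrt(2*t) = sqrt(2)*sqrt(t))
(-45778 + k(-213))/(-5172 + U) = (-45778 + sqrt(2)*sqrt(-213))/(-5172 + 25714/7) = (-45778 + sqrt(2)*(I*sqrt(213)))/(-10490/7) = (-45778 + I*sqrt(426))*(-7/10490) = 160223/5245 - 7*I*sqrt(426)/10490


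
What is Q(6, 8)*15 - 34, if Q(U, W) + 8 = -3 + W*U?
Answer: 521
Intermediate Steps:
Q(U, W) = -11 + U*W (Q(U, W) = -8 + (-3 + W*U) = -8 + (-3 + U*W) = -11 + U*W)
Q(6, 8)*15 - 34 = (-11 + 6*8)*15 - 34 = (-11 + 48)*15 - 34 = 37*15 - 34 = 555 - 34 = 521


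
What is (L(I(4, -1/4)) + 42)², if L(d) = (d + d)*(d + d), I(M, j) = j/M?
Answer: 7230721/4096 ≈ 1765.3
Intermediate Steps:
L(d) = 4*d² (L(d) = (2*d)*(2*d) = 4*d²)
(L(I(4, -1/4)) + 42)² = (4*(-1/4/4)² + 42)² = (4*(-1*¼*(¼))² + 42)² = (4*(-¼*¼)² + 42)² = (4*(-1/16)² + 42)² = (4*(1/256) + 42)² = (1/64 + 42)² = (2689/64)² = 7230721/4096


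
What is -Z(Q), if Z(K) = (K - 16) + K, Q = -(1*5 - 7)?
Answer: 12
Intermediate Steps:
Q = 2 (Q = -(5 - 7) = -1*(-2) = 2)
Z(K) = -16 + 2*K (Z(K) = (-16 + K) + K = -16 + 2*K)
-Z(Q) = -(-16 + 2*2) = -(-16 + 4) = -1*(-12) = 12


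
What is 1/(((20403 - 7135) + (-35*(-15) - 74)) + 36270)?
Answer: 1/49989 ≈ 2.0004e-5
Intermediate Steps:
1/(((20403 - 7135) + (-35*(-15) - 74)) + 36270) = 1/((13268 + (525 - 74)) + 36270) = 1/((13268 + 451) + 36270) = 1/(13719 + 36270) = 1/49989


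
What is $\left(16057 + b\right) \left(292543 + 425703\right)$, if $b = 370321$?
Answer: $277514452988$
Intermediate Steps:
$\left(16057 + b\right) \left(292543 + 425703\right) = \left(16057 + 370321\right) \left(292543 + 425703\right) = 386378 \cdot 718246 = 277514452988$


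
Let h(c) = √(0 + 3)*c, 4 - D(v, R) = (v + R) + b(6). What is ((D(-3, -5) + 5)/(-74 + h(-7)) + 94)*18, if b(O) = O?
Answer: 9002016/5329 + 1386*√3/5329 ≈ 1689.7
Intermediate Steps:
D(v, R) = -2 - R - v (D(v, R) = 4 - ((v + R) + 6) = 4 - ((R + v) + 6) = 4 - (6 + R + v) = 4 + (-6 - R - v) = -2 - R - v)
h(c) = c*√3 (h(c) = √3*c = c*√3)
((D(-3, -5) + 5)/(-74 + h(-7)) + 94)*18 = (((-2 - 1*(-5) - 1*(-3)) + 5)/(-74 - 7*√3) + 94)*18 = (((-2 + 5 + 3) + 5)/(-74 - 7*√3) + 94)*18 = ((6 + 5)/(-74 - 7*√3) + 94)*18 = (11/(-74 - 7*√3) + 94)*18 = (94 + 11/(-74 - 7*√3))*18 = 1692 + 198/(-74 - 7*√3)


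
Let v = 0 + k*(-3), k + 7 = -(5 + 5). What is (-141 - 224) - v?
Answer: -416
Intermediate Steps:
k = -17 (k = -7 - (5 + 5) = -7 - 10 = -17)
v = 51 (v = 0 - 17*(-3) = 0 + 51 = 51)
(-141 - 224) - v = (-141 - 224) - 1*51 = -365 - 51 = -416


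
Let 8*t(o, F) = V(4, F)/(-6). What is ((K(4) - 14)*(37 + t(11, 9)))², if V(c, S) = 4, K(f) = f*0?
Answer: 9616201/36 ≈ 2.6712e+5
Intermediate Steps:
K(f) = 0
t(o, F) = -1/12 (t(o, F) = (4/(-6))/8 = (4*(-⅙))/8 = (⅛)*(-⅔) = -1/12)
((K(4) - 14)*(37 + t(11, 9)))² = ((0 - 14)*(37 - 1/12))² = (-14*443/12)² = (-3101/6)² = 9616201/36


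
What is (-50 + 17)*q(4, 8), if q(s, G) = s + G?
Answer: -396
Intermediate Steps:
q(s, G) = G + s
(-50 + 17)*q(4, 8) = (-50 + 17)*(8 + 4) = -33*12 = -396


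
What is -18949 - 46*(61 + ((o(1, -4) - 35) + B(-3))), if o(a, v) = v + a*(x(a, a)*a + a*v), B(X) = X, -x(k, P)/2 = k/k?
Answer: -19547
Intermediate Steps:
x(k, P) = -2 (x(k, P) = -2*k/k = -2*1 = -2)
o(a, v) = v + a*(-2*a + a*v)
-18949 - 46*(61 + ((o(1, -4) - 35) + B(-3))) = -18949 - 46*(61 + (((-4 - 2*1² - 4*1²) - 35) - 3)) = -18949 - 46*(61 + (((-4 - 2*1 - 4*1) - 35) - 3)) = -18949 - 46*(61 + (((-4 - 2 - 4) - 35) - 3)) = -18949 - 46*(61 + ((-10 - 35) - 3)) = -18949 - 46*(61 + (-45 - 3)) = -18949 - 46*(61 - 48) = -18949 - 46*13 = -18949 - 598 = -19547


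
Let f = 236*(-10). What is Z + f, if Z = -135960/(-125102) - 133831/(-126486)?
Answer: -18654939073799/7911825786 ≈ -2357.9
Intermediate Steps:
f = -2360
Z = 16969781161/7911825786 (Z = -135960*(-1/125102) - 133831*(-1/126486) = 67980/62551 + 133831/126486 = 16969781161/7911825786 ≈ 2.1449)
Z + f = 16969781161/7911825786 - 2360 = -18654939073799/7911825786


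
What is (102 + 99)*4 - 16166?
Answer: -15362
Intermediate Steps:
(102 + 99)*4 - 16166 = 201*4 - 16166 = 804 - 16166 = -15362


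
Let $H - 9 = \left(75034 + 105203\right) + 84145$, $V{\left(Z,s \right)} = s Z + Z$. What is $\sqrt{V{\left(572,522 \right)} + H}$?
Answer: $\sqrt{563547} \approx 750.7$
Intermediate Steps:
$V{\left(Z,s \right)} = Z + Z s$ ($V{\left(Z,s \right)} = Z s + Z = Z + Z s$)
$H = 264391$ ($H = 9 + \left(\left(75034 + 105203\right) + 84145\right) = 9 + \left(180237 + 84145\right) = 9 + 264382 = 264391$)
$\sqrt{V{\left(572,522 \right)} + H} = \sqrt{572 \left(1 + 522\right) + 264391} = \sqrt{572 \cdot 523 + 264391} = \sqrt{299156 + 264391} = \sqrt{563547}$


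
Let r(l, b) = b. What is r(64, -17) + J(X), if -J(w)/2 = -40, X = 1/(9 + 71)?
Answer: 63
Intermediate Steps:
X = 1/80 ≈ 0.012500
J(w) = 80 (J(w) = -2*(-40) = 80)
r(64, -17) + J(X) = -17 + 80 = 63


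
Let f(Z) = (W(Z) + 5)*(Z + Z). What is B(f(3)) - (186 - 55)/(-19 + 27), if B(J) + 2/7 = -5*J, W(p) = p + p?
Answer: -19413/56 ≈ -346.66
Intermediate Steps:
W(p) = 2*p
f(Z) = 2*Z*(5 + 2*Z) (f(Z) = (2*Z + 5)*(Z + Z) = (5 + 2*Z)*(2*Z) = 2*Z*(5 + 2*Z))
B(J) = -2/7 - 5*J
B(f(3)) - (186 - 55)/(-19 + 27) = (-2/7 - 10*3*(5 + 2*3)) - (186 - 55)/(-19 + 27) = (-2/7 - 10*3*(5 + 6)) - 131/8 = (-2/7 - 10*3*11) - 131/8 = (-2/7 - 5*66) - 1*131/8 = (-2/7 - 330) - 131/8 = -2312/7 - 131/8 = -19413/56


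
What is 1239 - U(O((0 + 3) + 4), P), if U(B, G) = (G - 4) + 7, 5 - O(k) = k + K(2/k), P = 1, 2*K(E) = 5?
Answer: 1235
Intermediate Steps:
K(E) = 5/2 (K(E) = (½)*5 = 5/2)
O(k) = 5/2 - k (O(k) = 5 - (k + 5/2) = 5 - (5/2 + k) = 5 + (-5/2 - k) = 5/2 - k)
U(B, G) = 3 + G (U(B, G) = (-4 + G) + 7 = 3 + G)
1239 - U(O((0 + 3) + 4), P) = 1239 - (3 + 1) = 1239 - 1*4 = 1239 - 4 = 1235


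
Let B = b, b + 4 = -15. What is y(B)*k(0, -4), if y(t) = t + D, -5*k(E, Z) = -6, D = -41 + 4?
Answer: -336/5 ≈ -67.200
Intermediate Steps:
b = -19 (b = -4 - 15 = -19)
B = -19
D = -37
k(E, Z) = 6/5 (k(E, Z) = -⅕*(-6) = 6/5)
y(t) = -37 + t (y(t) = t - 37 = -37 + t)
y(B)*k(0, -4) = (-37 - 19)*(6/5) = -56*6/5 = -336/5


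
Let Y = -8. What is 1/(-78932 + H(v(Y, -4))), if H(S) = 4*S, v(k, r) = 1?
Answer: -1/78928 ≈ -1.2670e-5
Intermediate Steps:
1/(-78932 + H(v(Y, -4))) = 1/(-78932 + 4*1) = 1/(-78932 + 4) = 1/(-78928) = -1/78928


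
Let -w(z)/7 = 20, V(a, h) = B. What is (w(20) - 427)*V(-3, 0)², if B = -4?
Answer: -9072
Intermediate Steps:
V(a, h) = -4
w(z) = -140 (w(z) = -7*20 = -140)
(w(20) - 427)*V(-3, 0)² = (-140 - 427)*(-4)² = -567*16 = -9072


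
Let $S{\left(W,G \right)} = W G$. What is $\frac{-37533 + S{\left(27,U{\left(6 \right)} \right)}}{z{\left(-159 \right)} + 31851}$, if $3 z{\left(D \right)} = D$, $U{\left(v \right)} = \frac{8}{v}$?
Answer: $- \frac{37497}{31798} \approx -1.1792$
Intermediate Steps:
$z{\left(D \right)} = \frac{D}{3}$
$S{\left(W,G \right)} = G W$
$\frac{-37533 + S{\left(27,U{\left(6 \right)} \right)}}{z{\left(-159 \right)} + 31851} = \frac{-37533 + \frac{8}{6} \cdot 27}{\frac{1}{3} \left(-159\right) + 31851} = \frac{-37533 + 8 \cdot \frac{1}{6} \cdot 27}{-53 + 31851} = \frac{-37533 + \frac{4}{3} \cdot 27}{31798} = \left(-37533 + 36\right) \frac{1}{31798} = \left(-37497\right) \frac{1}{31798} = - \frac{37497}{31798}$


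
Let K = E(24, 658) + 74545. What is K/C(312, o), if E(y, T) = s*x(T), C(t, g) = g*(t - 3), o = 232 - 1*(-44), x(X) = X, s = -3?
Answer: 72571/85284 ≈ 0.85093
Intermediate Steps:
o = 276 (o = 232 + 44 = 276)
C(t, g) = g*(-3 + t)
E(y, T) = -3*T
K = 72571 (K = -3*658 + 74545 = -1974 + 74545 = 72571)
K/C(312, o) = 72571/((276*(-3 + 312))) = 72571/((276*309)) = 72571/85284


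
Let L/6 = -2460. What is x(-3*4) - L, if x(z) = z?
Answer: 14748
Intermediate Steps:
L = -14760 (L = 6*(-2460) = -14760)
x(-3*4) - L = -3*4 - 1*(-14760) = -12 + 14760 = 14748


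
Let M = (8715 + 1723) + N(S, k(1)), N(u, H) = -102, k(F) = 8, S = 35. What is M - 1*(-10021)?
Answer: 20357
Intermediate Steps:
M = 10336 (M = (8715 + 1723) - 102 = 10438 - 102 = 10336)
M - 1*(-10021) = 10336 - 1*(-10021) = 10336 + 10021 = 20357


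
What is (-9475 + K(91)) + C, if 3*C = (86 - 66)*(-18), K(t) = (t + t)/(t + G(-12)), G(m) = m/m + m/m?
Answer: -892153/93 ≈ -9593.0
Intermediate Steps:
G(m) = 2 (G(m) = 1 + 1 = 2)
K(t) = 2*t/(2 + t) (K(t) = (t + t)/(t + 2) = (2*t)/(2 + t) = 2*t/(2 + t))
C = -120 (C = ((86 - 66)*(-18))/3 = (20*(-18))/3 = (⅓)*(-360) = -120)
(-9475 + K(91)) + C = (-9475 + 2*91/(2 + 91)) - 120 = (-9475 + 2*91/93) - 120 = (-9475 + 2*91*(1/93)) - 120 = (-9475 + 182/93) - 120 = -880993/93 - 120 = -892153/93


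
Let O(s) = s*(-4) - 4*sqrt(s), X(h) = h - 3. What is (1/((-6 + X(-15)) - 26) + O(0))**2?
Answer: 1/2500 ≈ 0.00040000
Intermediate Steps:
X(h) = -3 + h
O(s) = -4*s - 4*sqrt(s)
(1/((-6 + X(-15)) - 26) + O(0))**2 = (1/((-6 + (-3 - 15)) - 26) + (-4*0 - 4*sqrt(0)))**2 = (1/((-6 - 18) - 26) + (0 - 4*0))**2 = (1/(-24 - 26) + (0 + 0))**2 = (1/(-50) + 0)**2 = (-1/50 + 0)**2 = (-1/50)**2 = 1/2500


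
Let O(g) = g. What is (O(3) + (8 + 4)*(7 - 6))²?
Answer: 225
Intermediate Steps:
(O(3) + (8 + 4)*(7 - 6))² = (3 + (8 + 4)*(7 - 6))² = (3 + 12*1)² = (3 + 12)² = 15² = 225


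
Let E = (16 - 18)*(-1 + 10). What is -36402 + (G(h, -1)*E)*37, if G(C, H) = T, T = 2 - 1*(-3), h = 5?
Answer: -39732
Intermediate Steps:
T = 5 (T = 2 + 3 = 5)
E = -18 (E = -2*9 = -18)
G(C, H) = 5
-36402 + (G(h, -1)*E)*37 = -36402 + (5*(-18))*37 = -36402 - 90*37 = -36402 - 3330 = -39732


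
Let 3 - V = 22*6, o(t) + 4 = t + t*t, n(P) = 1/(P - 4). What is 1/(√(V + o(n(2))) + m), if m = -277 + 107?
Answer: -680/116133 - 2*I*√533/116133 ≈ -0.0058554 - 0.00039759*I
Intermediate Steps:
n(P) = 1/(-4 + P)
o(t) = -4 + t + t² (o(t) = -4 + (t + t*t) = -4 + (t + t²) = -4 + t + t²)
V = -129 (V = 3 - 22*6 = 3 - 1*132 = 3 - 132 = -129)
m = -170
1/(√(V + o(n(2))) + m) = 1/(√(-129 + (-4 + 1/(-4 + 2) + (1/(-4 + 2))²)) - 170) = 1/(√(-129 + (-4 + 1/(-2) + (1/(-2))²)) - 170) = 1/(√(-129 + (-4 - ½ + (-½)²)) - 170) = 1/(√(-129 + (-4 - ½ + ¼)) - 170) = 1/(√(-129 - 17/4) - 170) = 1/(√(-533/4) - 170) = 1/(I*√533/2 - 170) = 1/(-170 + I*√533/2)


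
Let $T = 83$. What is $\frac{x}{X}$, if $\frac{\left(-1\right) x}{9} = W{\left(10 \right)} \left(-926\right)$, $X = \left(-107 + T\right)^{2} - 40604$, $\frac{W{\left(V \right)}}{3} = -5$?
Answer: $\frac{62505}{20014} \approx 3.1231$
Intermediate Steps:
$W{\left(V \right)} = -15$ ($W{\left(V \right)} = 3 \left(-5\right) = -15$)
$X = -40028$ ($X = \left(-107 + 83\right)^{2} - 40604 = \left(-24\right)^{2} - 40604 = 576 - 40604 = -40028$)
$x = -125010$ ($x = - 9 \left(\left(-15\right) \left(-926\right)\right) = \left(-9\right) 13890 = -125010$)
$\frac{x}{X} = - \frac{125010}{-40028} = \left(-125010\right) \left(- \frac{1}{40028}\right) = \frac{62505}{20014}$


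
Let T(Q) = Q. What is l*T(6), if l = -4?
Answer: -24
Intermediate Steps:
l*T(6) = -4*6 = -24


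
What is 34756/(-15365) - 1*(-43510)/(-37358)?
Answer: -983472899/287002835 ≈ -3.4267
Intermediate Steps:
34756/(-15365) - 1*(-43510)/(-37358) = 34756*(-1/15365) + 43510*(-1/37358) = -34756/15365 - 21755/18679 = -983472899/287002835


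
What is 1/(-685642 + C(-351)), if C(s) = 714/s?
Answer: -117/80220352 ≈ -1.4585e-6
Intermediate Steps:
1/(-685642 + C(-351)) = 1/(-685642 + 714/(-351)) = 1/(-685642 + 714*(-1/351)) = 1/(-685642 - 238/117) = 1/(-80220352/117) = -117/80220352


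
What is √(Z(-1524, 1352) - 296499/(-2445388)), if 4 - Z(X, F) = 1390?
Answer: I*√2071861872269343/1222694 ≈ 37.227*I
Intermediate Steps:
Z(X, F) = -1386 (Z(X, F) = 4 - 1*1390 = 4 - 1390 = -1386)
√(Z(-1524, 1352) - 296499/(-2445388)) = √(-1386 - 296499/(-2445388)) = √(-1386 - 296499*(-1/2445388)) = √(-1386 + 296499/2445388) = √(-3389011269/2445388) = I*√2071861872269343/1222694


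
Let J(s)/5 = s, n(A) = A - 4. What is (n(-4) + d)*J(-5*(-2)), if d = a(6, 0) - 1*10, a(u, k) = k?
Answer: -900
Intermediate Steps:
d = -10 (d = 0 - 1*10 = 0 - 10 = -10)
n(A) = -4 + A
J(s) = 5*s
(n(-4) + d)*J(-5*(-2)) = ((-4 - 4) - 10)*(5*(-5*(-2))) = (-8 - 10)*(5*10) = -18*50 = -900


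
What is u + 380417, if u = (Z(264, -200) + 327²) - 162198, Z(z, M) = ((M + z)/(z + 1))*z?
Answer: 86181116/265 ≈ 3.2521e+5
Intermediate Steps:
Z(z, M) = z*(M + z)/(1 + z) (Z(z, M) = ((M + z)/(1 + z))*z = z*(M + z)/(1 + z))
u = -14629389/265 (u = (264*(-200 + 264)/(1 + 264) + 327²) - 162198 = (264*64/265 + 106929) - 162198 = (264*(1/265)*64 + 106929) - 162198 = (16896/265 + 106929) - 162198 = 28353081/265 - 162198 = -14629389/265 ≈ -55205.)
u + 380417 = -14629389/265 + 380417 = 86181116/265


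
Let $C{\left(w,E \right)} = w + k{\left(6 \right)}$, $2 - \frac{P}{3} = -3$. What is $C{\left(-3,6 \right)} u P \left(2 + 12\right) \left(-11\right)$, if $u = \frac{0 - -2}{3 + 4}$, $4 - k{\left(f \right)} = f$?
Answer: $3300$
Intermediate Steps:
$P = 15$ ($P = 6 - -9 = 6 + 9 = 15$)
$k{\left(f \right)} = 4 - f$
$C{\left(w,E \right)} = -2 + w$ ($C{\left(w,E \right)} = w + \left(4 - 6\right) = w - 2 = -2 + w$)
$u = \frac{2}{7}$ ($u = \frac{0 + 2}{7} = 2 \cdot \frac{1}{7} = \frac{2}{7} \approx 0.28571$)
$C{\left(-3,6 \right)} u P \left(2 + 12\right) \left(-11\right) = \left(-2 - 3\right) \frac{2}{7} \cdot 15 \left(2 + 12\right) \left(-11\right) = \left(-5\right) \frac{2}{7} \cdot 15 \cdot 14 \left(-11\right) = \left(- \frac{10}{7}\right) 15 \left(-154\right) = \left(- \frac{150}{7}\right) \left(-154\right) = 3300$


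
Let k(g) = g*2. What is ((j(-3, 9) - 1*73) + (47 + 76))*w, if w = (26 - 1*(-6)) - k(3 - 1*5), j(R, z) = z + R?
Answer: 2016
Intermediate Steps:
j(R, z) = R + z
k(g) = 2*g
w = 36 (w = (26 - 1*(-6)) - 2*(3 - 1*5) = (26 + 6) - 2*(3 - 5) = 32 - 2*(-2) = 32 - 1*(-4) = 32 + 4 = 36)
((j(-3, 9) - 1*73) + (47 + 76))*w = (((-3 + 9) - 1*73) + (47 + 76))*36 = ((6 - 73) + 123)*36 = (-67 + 123)*36 = 56*36 = 2016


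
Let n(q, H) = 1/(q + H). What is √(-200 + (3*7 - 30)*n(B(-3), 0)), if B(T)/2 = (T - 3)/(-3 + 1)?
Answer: I*√806/2 ≈ 14.195*I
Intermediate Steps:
B(T) = 3 - T (B(T) = 2*((T - 3)/(-3 + 1)) = 2*((-3 + T)/(-2)) = 2*((-3 + T)*(-½)) = 2*(3/2 - T/2) = 3 - T)
n(q, H) = 1/(H + q)
√(-200 + (3*7 - 30)*n(B(-3), 0)) = √(-200 + (3*7 - 30)/(0 + (3 - 1*(-3)))) = √(-200 + (21 - 30)/(0 + (3 + 3))) = √(-200 - 9/(0 + 6)) = √(-200 - 9/6) = √(-200 - 9*⅙) = √(-200 - 3/2) = √(-403/2) = I*√806/2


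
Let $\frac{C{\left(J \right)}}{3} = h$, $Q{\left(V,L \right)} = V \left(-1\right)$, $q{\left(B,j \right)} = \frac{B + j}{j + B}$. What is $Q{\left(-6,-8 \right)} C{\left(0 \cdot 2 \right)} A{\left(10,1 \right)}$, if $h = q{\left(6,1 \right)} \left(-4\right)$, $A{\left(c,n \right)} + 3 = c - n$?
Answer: $-432$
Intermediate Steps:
$q{\left(B,j \right)} = 1$ ($q{\left(B,j \right)} = \frac{B + j}{B + j} = 1$)
$A{\left(c,n \right)} = -3 + c - n$ ($A{\left(c,n \right)} = -3 + \left(c - n\right) = -3 + c - n$)
$Q{\left(V,L \right)} = - V$
$h = -4$ ($h = 1 \left(-4\right) = -4$)
$C{\left(J \right)} = -12$ ($C{\left(J \right)} = 3 \left(-4\right) = -12$)
$Q{\left(-6,-8 \right)} C{\left(0 \cdot 2 \right)} A{\left(10,1 \right)} = \left(-1\right) \left(-6\right) \left(-12\right) \left(-3 + 10 - 1\right) = 6 \left(-12\right) \left(-3 + 10 - 1\right) = \left(-72\right) 6 = -432$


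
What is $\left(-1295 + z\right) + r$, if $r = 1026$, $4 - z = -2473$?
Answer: $2208$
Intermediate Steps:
$z = 2477$ ($z = 4 - -2473 = 4 + 2473 = 2477$)
$\left(-1295 + z\right) + r = \left(-1295 + 2477\right) + 1026 = 1182 + 1026 = 2208$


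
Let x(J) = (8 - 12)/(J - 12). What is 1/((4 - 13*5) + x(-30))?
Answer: -21/1279 ≈ -0.016419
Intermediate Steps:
x(J) = -4/(-12 + J)
1/((4 - 13*5) + x(-30)) = 1/((4 - 13*5) - 4/(-12 - 30)) = 1/((4 - 65) - 4/(-42)) = 1/(-61 - 4*(-1/42)) = 1/(-61 + 2/21) = 1/(-1279/21) = -21/1279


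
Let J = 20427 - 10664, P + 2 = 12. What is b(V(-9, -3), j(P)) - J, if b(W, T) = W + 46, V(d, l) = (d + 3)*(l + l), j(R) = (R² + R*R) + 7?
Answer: -9681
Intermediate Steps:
P = 10 (P = -2 + 12 = 10)
j(R) = 7 + 2*R² (j(R) = (R² + R²) + 7 = 2*R² + 7 = 7 + 2*R²)
V(d, l) = 2*l*(3 + d) (V(d, l) = (3 + d)*(2*l) = 2*l*(3 + d))
J = 9763
b(W, T) = 46 + W
b(V(-9, -3), j(P)) - J = (46 + 2*(-3)*(3 - 9)) - 1*9763 = (46 + 2*(-3)*(-6)) - 9763 = (46 + 36) - 9763 = 82 - 9763 = -9681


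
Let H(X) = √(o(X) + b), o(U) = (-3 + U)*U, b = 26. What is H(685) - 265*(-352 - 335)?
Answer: 182055 + 2*√116799 ≈ 1.8274e+5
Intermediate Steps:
o(U) = U*(-3 + U)
H(X) = √(26 + X*(-3 + X)) (H(X) = √(X*(-3 + X) + 26) = √(26 + X*(-3 + X)))
H(685) - 265*(-352 - 335) = √(26 + 685*(-3 + 685)) - 265*(-352 - 335) = √(26 + 685*682) - 265*(-687) = √(26 + 467170) - 1*(-182055) = √467196 + 182055 = 2*√116799 + 182055 = 182055 + 2*√116799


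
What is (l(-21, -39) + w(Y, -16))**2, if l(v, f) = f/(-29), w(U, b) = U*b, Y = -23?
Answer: 114725521/841 ≈ 1.3642e+5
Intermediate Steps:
l(v, f) = -f/29 (l(v, f) = f*(-1/29) = -f/29)
(l(-21, -39) + w(Y, -16))**2 = (-1/29*(-39) - 23*(-16))**2 = (39/29 + 368)**2 = (10711/29)**2 = 114725521/841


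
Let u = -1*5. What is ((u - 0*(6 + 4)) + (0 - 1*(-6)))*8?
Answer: 8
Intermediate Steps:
u = -5
((u - 0*(6 + 4)) + (0 - 1*(-6)))*8 = ((-5 - 0*(6 + 4)) + (0 - 1*(-6)))*8 = ((-5 - 0*10) + (0 + 6))*8 = ((-5 - 1*0) + 6)*8 = ((-5 + 0) + 6)*8 = (-5 + 6)*8 = 1*8 = 8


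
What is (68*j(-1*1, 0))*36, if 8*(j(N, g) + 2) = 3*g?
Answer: -4896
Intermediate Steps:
j(N, g) = -2 + 3*g/8 (j(N, g) = -2 + (3*g)/8 = -2 + 3*g/8)
(68*j(-1*1, 0))*36 = (68*(-2 + (3/8)*0))*36 = (68*(-2 + 0))*36 = (68*(-2))*36 = -136*36 = -4896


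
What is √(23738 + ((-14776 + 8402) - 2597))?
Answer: √14767 ≈ 121.52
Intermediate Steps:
√(23738 + ((-14776 + 8402) - 2597)) = √(23738 + (-6374 - 2597)) = √(23738 - 8971) = √14767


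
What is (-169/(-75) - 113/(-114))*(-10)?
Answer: -9247/285 ≈ -32.446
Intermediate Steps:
(-169/(-75) - 113/(-114))*(-10) = (-169*(-1/75) - 113*(-1/114))*(-10) = (169/75 + 113/114)*(-10) = (9247/2850)*(-10) = -9247/285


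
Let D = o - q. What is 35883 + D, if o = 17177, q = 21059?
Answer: 32001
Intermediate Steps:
D = -3882 (D = 17177 - 1*21059 = 17177 - 21059 = -3882)
35883 + D = 35883 - 3882 = 32001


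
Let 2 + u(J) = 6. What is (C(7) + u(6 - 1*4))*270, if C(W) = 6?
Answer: 2700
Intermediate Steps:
u(J) = 4 (u(J) = -2 + 6 = 4)
(C(7) + u(6 - 1*4))*270 = (6 + 4)*270 = 10*270 = 2700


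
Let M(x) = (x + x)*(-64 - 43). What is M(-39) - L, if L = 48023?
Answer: -39677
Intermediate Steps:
M(x) = -214*x (M(x) = (2*x)*(-107) = -214*x)
M(-39) - L = -214*(-39) - 1*48023 = 8346 - 48023 = -39677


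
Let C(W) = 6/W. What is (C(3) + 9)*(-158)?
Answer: -1738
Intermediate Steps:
(C(3) + 9)*(-158) = (6/3 + 9)*(-158) = (6*(⅓) + 9)*(-158) = (2 + 9)*(-158) = 11*(-158) = -1738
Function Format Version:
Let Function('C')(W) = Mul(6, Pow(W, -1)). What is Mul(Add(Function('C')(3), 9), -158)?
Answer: -1738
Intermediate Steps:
Mul(Add(Function('C')(3), 9), -158) = Mul(Add(Mul(6, Pow(3, -1)), 9), -158) = Mul(Add(Mul(6, Rational(1, 3)), 9), -158) = Mul(Add(2, 9), -158) = Mul(11, -158) = -1738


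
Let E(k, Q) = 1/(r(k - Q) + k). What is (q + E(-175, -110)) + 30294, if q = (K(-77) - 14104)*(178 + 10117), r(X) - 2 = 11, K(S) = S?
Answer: -23646022363/162 ≈ -1.4596e+8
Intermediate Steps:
r(X) = 13 (r(X) = 2 + 11 = 13)
E(k, Q) = 1/(13 + k)
q = -145993395 (q = (-77 - 14104)*(178 + 10117) = -14181*10295 = -145993395)
(q + E(-175, -110)) + 30294 = (-145993395 + 1/(13 - 175)) + 30294 = (-145993395 + 1/(-162)) + 30294 = (-145993395 - 1/162) + 30294 = -23650929991/162 + 30294 = -23646022363/162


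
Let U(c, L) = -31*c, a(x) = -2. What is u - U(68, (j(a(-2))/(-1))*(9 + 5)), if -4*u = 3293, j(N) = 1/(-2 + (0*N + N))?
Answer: 5139/4 ≈ 1284.8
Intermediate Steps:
j(N) = 1/(-2 + N) (j(N) = 1/(-2 + (0 + N)) = 1/(-2 + N))
u = -3293/4 (u = -1/4*3293 = -3293/4 ≈ -823.25)
u - U(68, (j(a(-2))/(-1))*(9 + 5)) = -3293/4 - (-31)*68 = -3293/4 - 1*(-2108) = -3293/4 + 2108 = 5139/4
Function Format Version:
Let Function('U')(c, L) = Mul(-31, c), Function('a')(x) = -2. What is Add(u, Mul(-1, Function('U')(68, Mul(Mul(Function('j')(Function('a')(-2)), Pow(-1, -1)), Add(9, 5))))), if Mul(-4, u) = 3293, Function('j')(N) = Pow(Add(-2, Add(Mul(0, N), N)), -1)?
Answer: Rational(5139, 4) ≈ 1284.8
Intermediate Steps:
Function('j')(N) = Pow(Add(-2, N), -1) (Function('j')(N) = Pow(Add(-2, Add(0, N)), -1) = Pow(Add(-2, N), -1))
u = Rational(-3293, 4) (u = Mul(Rational(-1, 4), 3293) = Rational(-3293, 4) ≈ -823.25)
Add(u, Mul(-1, Function('U')(68, Mul(Mul(Function('j')(Function('a')(-2)), Pow(-1, -1)), Add(9, 5))))) = Add(Rational(-3293, 4), Mul(-1, Mul(-31, 68))) = Add(Rational(-3293, 4), Mul(-1, -2108)) = Add(Rational(-3293, 4), 2108) = Rational(5139, 4)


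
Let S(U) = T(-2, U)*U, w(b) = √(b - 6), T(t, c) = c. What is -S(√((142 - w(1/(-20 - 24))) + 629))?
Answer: -771 + I*√2915/22 ≈ -771.0 + 2.4541*I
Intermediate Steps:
w(b) = √(-6 + b)
S(U) = U² (S(U) = U*U = U²)
-S(√((142 - w(1/(-20 - 24))) + 629)) = -(√((142 - √(-6 + 1/(-20 - 24))) + 629))² = -(√((142 - √(-6 + 1/(-44))) + 629))² = -(√((142 - √(-6 - 1/44)) + 629))² = -(√((142 - √(-265/44)) + 629))² = -(√((142 - I*√2915/22) + 629))² = -(√(771 - I*√2915/22))² = -(771 - I*√2915/22) = -771 + I*√2915/22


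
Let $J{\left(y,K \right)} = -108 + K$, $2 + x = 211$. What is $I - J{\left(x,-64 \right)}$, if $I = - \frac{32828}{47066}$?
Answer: $\frac{4031262}{23533} \approx 171.3$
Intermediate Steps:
$I = - \frac{16414}{23533}$ ($I = \left(-32828\right) \frac{1}{47066} = - \frac{16414}{23533} \approx -0.69749$)
$x = 209$ ($x = -2 + 211 = 209$)
$I - J{\left(x,-64 \right)} = - \frac{16414}{23533} - \left(-108 - 64\right) = - \frac{16414}{23533} - -172 = - \frac{16414}{23533} + 172 = \frac{4031262}{23533}$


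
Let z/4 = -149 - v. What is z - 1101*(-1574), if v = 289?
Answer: 1731222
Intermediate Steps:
z = -1752 (z = 4*(-149 - 1*289) = 4*(-149 - 289) = 4*(-438) = -1752)
z - 1101*(-1574) = -1752 - 1101*(-1574) = -1752 + 1732974 = 1731222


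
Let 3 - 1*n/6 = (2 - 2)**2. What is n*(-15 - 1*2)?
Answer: -306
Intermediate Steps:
n = 18 (n = 18 - 6*(2 - 2)**2 = 18 - 6*0**2 = 18 - 6*0 = 18 + 0 = 18)
n*(-15 - 1*2) = 18*(-15 - 1*2) = 18*(-15 - 2) = 18*(-17) = -306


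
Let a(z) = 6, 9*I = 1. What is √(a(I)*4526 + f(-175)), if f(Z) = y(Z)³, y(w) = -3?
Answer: √27129 ≈ 164.71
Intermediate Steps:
I = ⅑ (I = (⅑)*1 = ⅑ ≈ 0.11111)
f(Z) = -27 (f(Z) = (-3)³ = -27)
√(a(I)*4526 + f(-175)) = √(6*4526 - 27) = √(27156 - 27) = √27129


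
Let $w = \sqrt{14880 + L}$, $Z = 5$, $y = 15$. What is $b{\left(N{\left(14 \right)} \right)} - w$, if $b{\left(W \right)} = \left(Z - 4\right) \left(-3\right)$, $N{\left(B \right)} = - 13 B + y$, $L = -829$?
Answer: $-3 - \sqrt{14051} \approx -121.54$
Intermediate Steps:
$N{\left(B \right)} = 15 - 13 B$ ($N{\left(B \right)} = - 13 B + 15 = 15 - 13 B$)
$b{\left(W \right)} = -3$ ($b{\left(W \right)} = \left(5 - 4\right) \left(-3\right) = 1 \left(-3\right) = -3$)
$w = \sqrt{14051}$ ($w = \sqrt{14880 - 829} = \sqrt{14051} \approx 118.54$)
$b{\left(N{\left(14 \right)} \right)} - w = -3 - \sqrt{14051}$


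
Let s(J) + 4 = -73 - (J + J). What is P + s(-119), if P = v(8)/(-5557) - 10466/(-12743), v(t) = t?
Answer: 11458926629/70812851 ≈ 161.82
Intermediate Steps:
P = 58057618/70812851 (P = 8/(-5557) - 10466/(-12743) = 8*(-1/5557) - 10466*(-1/12743) = -8/5557 + 10466/12743 = 58057618/70812851 ≈ 0.81987)
s(J) = -77 - 2*J (s(J) = -4 + (-73 - (J + J)) = -4 + (-73 - 2*J) = -77 - 2*J)
P + s(-119) = 58057618/70812851 + (-77 - 2*(-119)) = 58057618/70812851 + (-77 + 238) = 58057618/70812851 + 161 = 11458926629/70812851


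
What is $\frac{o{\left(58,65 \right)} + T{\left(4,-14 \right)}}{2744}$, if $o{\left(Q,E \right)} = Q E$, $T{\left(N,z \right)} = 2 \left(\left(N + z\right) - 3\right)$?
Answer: $\frac{468}{343} \approx 1.3644$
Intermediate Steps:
$T{\left(N,z \right)} = -6 + 2 N + 2 z$ ($T{\left(N,z \right)} = 2 \left(-3 + N + z\right) = -6 + 2 N + 2 z$)
$o{\left(Q,E \right)} = E Q$
$\frac{o{\left(58,65 \right)} + T{\left(4,-14 \right)}}{2744} = \frac{65 \cdot 58 + \left(-6 + 2 \cdot 4 + 2 \left(-14\right)\right)}{2744} = \left(3770 - 26\right) \frac{1}{2744} = 3744 \cdot \frac{1}{2744} = \frac{468}{343}$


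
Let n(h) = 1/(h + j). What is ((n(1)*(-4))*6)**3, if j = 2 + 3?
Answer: -64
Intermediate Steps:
j = 5
n(h) = 1/(5 + h) (n(h) = 1/(h + 5) = 1/(5 + h))
((n(1)*(-4))*6)**3 = ((-4/(5 + 1))*6)**3 = ((-4/6)*6)**3 = (((1/6)*(-4))*6)**3 = (-2/3*6)**3 = (-4)**3 = -64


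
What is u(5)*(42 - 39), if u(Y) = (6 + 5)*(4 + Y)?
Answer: 297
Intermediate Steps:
u(Y) = 44 + 11*Y (u(Y) = 11*(4 + Y) = 44 + 11*Y)
u(5)*(42 - 39) = (44 + 11*5)*(42 - 39) = (44 + 55)*3 = 99*3 = 297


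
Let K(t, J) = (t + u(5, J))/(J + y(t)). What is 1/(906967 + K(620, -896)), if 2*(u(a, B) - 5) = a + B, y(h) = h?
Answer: 552/500645425 ≈ 1.1026e-6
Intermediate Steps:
u(a, B) = 5 + B/2 + a/2 (u(a, B) = 5 + (a + B)/2 = 5 + (B + a)/2 = 5 + (B/2 + a/2) = 5 + B/2 + a/2)
K(t, J) = (15/2 + t + J/2)/(J + t) (K(t, J) = (t + (5 + J/2 + (1/2)*5))/(J + t) = (t + (5 + J/2 + 5/2))/(J + t) = (t + (15/2 + J/2))/(J + t) = (15/2 + t + J/2)/(J + t))
1/(906967 + K(620, -896)) = 1/(906967 + (15/2 + 620 + (1/2)*(-896))/(-896 + 620)) = 1/(906967 + (15/2 + 620 - 448)/(-276)) = 1/(906967 - 1/276*359/2) = 1/(906967 - 359/552) = 1/(500645425/552) = 552/500645425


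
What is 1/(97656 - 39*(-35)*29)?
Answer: 1/137241 ≈ 7.2864e-6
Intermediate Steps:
1/(97656 - 39*(-35)*29) = 1/(97656 + 1365*29) = 1/(97656 + 39585) = 1/137241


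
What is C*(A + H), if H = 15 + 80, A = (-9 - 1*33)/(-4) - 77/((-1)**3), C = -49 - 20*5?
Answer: -54385/2 ≈ -27193.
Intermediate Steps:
C = -149 (C = -49 - 1*100 = -49 - 100 = -149)
A = 175/2 (A = (-9 - 33)*(-1/4) - 77/(-1) = -42*(-1/4) - 77*(-1) = 21/2 + 77 = 175/2 ≈ 87.500)
H = 95
C*(A + H) = -149*(175/2 + 95) = -149*365/2 = -54385/2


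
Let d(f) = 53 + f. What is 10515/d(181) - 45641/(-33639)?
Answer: 13496077/291538 ≈ 46.293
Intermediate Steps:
10515/d(181) - 45641/(-33639) = 10515/(53 + 181) - 45641/(-33639) = 10515/234 - 45641*(-1/33639) = 10515*(1/234) + 45641/33639 = 3505/78 + 45641/33639 = 13496077/291538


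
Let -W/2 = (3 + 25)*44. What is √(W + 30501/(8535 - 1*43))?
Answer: I*√44357509801/4246 ≈ 49.602*I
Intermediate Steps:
W = -2464 (W = -2*(3 + 25)*44 = -56*44 = -2*1232 = -2464)
√(W + 30501/(8535 - 1*43)) = √(-2464 + 30501/(8535 - 1*43)) = √(-2464 + 30501/(8535 - 43)) = √(-2464 + 30501/8492) = √(-20893787/8492) = I*√44357509801/4246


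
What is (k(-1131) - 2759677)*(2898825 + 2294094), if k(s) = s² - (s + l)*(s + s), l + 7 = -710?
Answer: -29395515039948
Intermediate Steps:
l = -717 (l = -7 - 710 = -717)
k(s) = s² - 2*s*(-717 + s) (k(s) = s² - (s - 717)*(s + s) = s² - (-717 + s)*2*s = s² - 2*s*(-717 + s))
(k(-1131) - 2759677)*(2898825 + 2294094) = (-1131*(1434 - 1*(-1131)) - 2759677)*(2898825 + 2294094) = (-1131*(1434 + 1131) - 2759677)*5192919 = (-1131*2565 - 2759677)*5192919 = (-2901015 - 2759677)*5192919 = -5660692*5192919 = -29395515039948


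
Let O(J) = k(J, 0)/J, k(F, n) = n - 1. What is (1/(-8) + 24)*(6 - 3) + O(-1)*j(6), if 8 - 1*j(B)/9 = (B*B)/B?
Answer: 717/8 ≈ 89.625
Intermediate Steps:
k(F, n) = -1 + n
O(J) = -1/J (O(J) = (-1 + 0)/J = -1/J)
j(B) = 72 - 9*B (j(B) = 72 - 9*B*B/B = 72 - 9*B**2/B = 72 - 9*B)
(1/(-8) + 24)*(6 - 3) + O(-1)*j(6) = (1/(-8) + 24)*(6 - 3) + (-1/(-1))*(72 - 9*6) = (-1/8 + 24)*3 + (-1*(-1))*(72 - 54) = (191/8)*3 + 1*18 = 573/8 + 18 = 717/8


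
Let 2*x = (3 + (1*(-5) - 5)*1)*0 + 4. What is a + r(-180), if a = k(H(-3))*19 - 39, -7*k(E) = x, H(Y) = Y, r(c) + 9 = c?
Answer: -1634/7 ≈ -233.43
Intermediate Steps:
r(c) = -9 + c
x = 2 (x = ((3 + (1*(-5) - 5)*1)*0 + 4)/2 = ((3 + (-5 - 5)*1)*0 + 4)/2 = ((3 - 10*1)*0 + 4)/2 = ((3 - 10)*0 + 4)/2 = (-7*0 + 4)/2 = (0 + 4)/2 = (½)*4 = 2)
k(E) = -2/7 (k(E) = -⅐*2 = -2/7)
a = -311/7 (a = -2/7*19 - 39 = -38/7 - 39 = -311/7 ≈ -44.429)
a + r(-180) = -311/7 + (-9 - 180) = -311/7 - 189 = -1634/7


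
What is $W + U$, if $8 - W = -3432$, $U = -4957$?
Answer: $-1517$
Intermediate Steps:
$W = 3440$ ($W = 8 - -3432 = 8 + 3432 = 3440$)
$W + U = 3440 - 4957 = -1517$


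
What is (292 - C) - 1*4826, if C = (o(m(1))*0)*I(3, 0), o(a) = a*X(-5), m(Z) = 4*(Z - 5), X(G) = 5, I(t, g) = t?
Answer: -4534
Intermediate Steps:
m(Z) = -20 + 4*Z (m(Z) = 4*(-5 + Z) = -20 + 4*Z)
o(a) = 5*a (o(a) = a*5 = 5*a)
C = 0 (C = ((5*(-20 + 4*1))*0)*3 = ((5*(-20 + 4))*0)*3 = ((5*(-16))*0)*3 = -80*0*3 = 0*3 = 0)
(292 - C) - 1*4826 = (292 - 1*0) - 1*4826 = (292 + 0) - 4826 = 292 - 4826 = -4534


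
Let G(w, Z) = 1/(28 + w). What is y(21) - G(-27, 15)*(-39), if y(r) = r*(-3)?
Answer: -24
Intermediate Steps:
y(r) = -3*r
y(21) - G(-27, 15)*(-39) = -3*21 - (-39)/(28 - 27) = -63 - (-39)/1 = -63 - (-39) = -63 - 1*(-39) = -63 + 39 = -24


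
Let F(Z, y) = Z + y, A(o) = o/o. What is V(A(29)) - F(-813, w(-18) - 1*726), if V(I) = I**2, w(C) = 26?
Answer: 1514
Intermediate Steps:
A(o) = 1
V(A(29)) - F(-813, w(-18) - 1*726) = 1**2 - (-813 + (26 - 1*726)) = 1 - (-813 + (26 - 726)) = 1 - (-813 - 700) = 1 - 1*(-1513) = 1 + 1513 = 1514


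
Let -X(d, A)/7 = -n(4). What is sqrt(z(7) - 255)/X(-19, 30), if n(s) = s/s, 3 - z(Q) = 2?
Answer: I*sqrt(254)/7 ≈ 2.2768*I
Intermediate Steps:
z(Q) = 1 (z(Q) = 3 - 1*2 = 3 - 2 = 1)
n(s) = 1
X(d, A) = 7 (X(d, A) = -(-7) = -7*(-1) = 7)
sqrt(z(7) - 255)/X(-19, 30) = sqrt(1 - 255)/7 = sqrt(-254)*(1/7) = (I*sqrt(254))*(1/7) = I*sqrt(254)/7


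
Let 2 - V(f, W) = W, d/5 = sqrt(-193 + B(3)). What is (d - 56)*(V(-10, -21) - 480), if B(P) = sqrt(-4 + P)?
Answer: 25592 - 2285*sqrt(-193 + I) ≈ 25510.0 - 31744.0*I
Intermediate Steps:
d = 5*sqrt(-193 + I) (d = 5*sqrt(-193 + sqrt(-4 + 3)) = 5*sqrt(-193 + sqrt(-1)) = 5*sqrt(-193 + I) ≈ 0.17995 + 69.462*I)
V(f, W) = 2 - W
(d - 56)*(V(-10, -21) - 480) = (5*sqrt(-193 + I) - 56)*((2 - 1*(-21)) - 480) = (-56 + 5*sqrt(-193 + I))*((2 + 21) - 480) = (-56 + 5*sqrt(-193 + I))*(23 - 480) = (-56 + 5*sqrt(-193 + I))*(-457) = 25592 - 2285*sqrt(-193 + I)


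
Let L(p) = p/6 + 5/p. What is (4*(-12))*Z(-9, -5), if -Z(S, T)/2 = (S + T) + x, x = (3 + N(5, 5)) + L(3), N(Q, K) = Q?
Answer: -368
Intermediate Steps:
L(p) = 5/p + p/6 (L(p) = p*(1/6) + 5/p = p/6 + 5/p = 5/p + p/6)
x = 61/6 (x = (3 + 5) + (5/3 + (1/6)*3) = 8 + (5*(1/3) + 1/2) = 8 + (5/3 + 1/2) = 8 + 13/6 = 61/6 ≈ 10.167)
Z(S, T) = -61/3 - 2*S - 2*T (Z(S, T) = -2*((S + T) + 61/6) = -2*(61/6 + S + T) = -61/3 - 2*S - 2*T)
(4*(-12))*Z(-9, -5) = (4*(-12))*(-61/3 - 2*(-9) - 2*(-5)) = -48*(-61/3 + 18 + 10) = -48*23/3 = -368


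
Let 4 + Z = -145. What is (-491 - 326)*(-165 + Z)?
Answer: 256538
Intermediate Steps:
Z = -149 (Z = -4 - 145 = -149)
(-491 - 326)*(-165 + Z) = (-491 - 326)*(-165 - 149) = -817*(-314) = 256538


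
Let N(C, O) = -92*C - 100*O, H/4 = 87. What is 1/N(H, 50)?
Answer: -1/37016 ≈ -2.7015e-5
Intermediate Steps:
H = 348 (H = 4*87 = 348)
N(C, O) = -100*O - 92*C
1/N(H, 50) = 1/(-100*50 - 92*348) = 1/(-5000 - 32016) = 1/(-37016) = -1/37016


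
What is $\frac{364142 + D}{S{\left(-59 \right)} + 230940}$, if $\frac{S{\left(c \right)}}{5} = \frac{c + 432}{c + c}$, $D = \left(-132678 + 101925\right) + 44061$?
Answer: $\frac{8907820}{5449811} \approx 1.6345$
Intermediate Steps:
$D = 13308$ ($D = -30753 + 44061 = 13308$)
$S{\left(c \right)} = \frac{5 \left(432 + c\right)}{2 c}$ ($S{\left(c \right)} = 5 \frac{c + 432}{c + c} = 5 \frac{432 + c}{2 c} = \frac{5 \left(432 + c\right)}{2 c}$)
$\frac{364142 + D}{S{\left(-59 \right)} + 230940} = \frac{364142 + 13308}{\left(\frac{5}{2} + \frac{1080}{-59}\right) + 230940} = \frac{377450}{\left(\frac{5}{2} + 1080 \left(- \frac{1}{59}\right)\right) + 230940} = \frac{377450}{\left(\frac{5}{2} - \frac{1080}{59}\right) + 230940} = \frac{377450}{- \frac{1865}{118} + 230940} = \frac{377450}{\frac{27249055}{118}} = 377450 \cdot \frac{118}{27249055} = \frac{8907820}{5449811}$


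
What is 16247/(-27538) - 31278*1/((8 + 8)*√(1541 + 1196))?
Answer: -2321/3934 - 15639*√2737/21896 ≈ -37.956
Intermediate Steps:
16247/(-27538) - 31278*1/((8 + 8)*√(1541 + 1196)) = 16247*(-1/27538) - 31278*√2737/43792 = -2321/3934 - 15639*√2737/21896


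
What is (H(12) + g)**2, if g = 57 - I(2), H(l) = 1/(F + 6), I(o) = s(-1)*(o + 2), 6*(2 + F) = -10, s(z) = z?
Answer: 184900/49 ≈ 3773.5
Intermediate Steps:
F = -11/3 (F = -2 + (1/6)*(-10) = -2 - 5/3 = -11/3 ≈ -3.6667)
I(o) = -2 - o (I(o) = -(o + 2) = -(2 + o) = -2 - o)
H(l) = 3/7 (H(l) = 1/(-11/3 + 6) = 1/(7/3) = 3/7)
g = 61 (g = 57 - (-2 - 1*2) = 57 - (-2 - 2) = 57 - 1*(-4) = 57 + 4 = 61)
(H(12) + g)**2 = (3/7 + 61)**2 = (430/7)**2 = 184900/49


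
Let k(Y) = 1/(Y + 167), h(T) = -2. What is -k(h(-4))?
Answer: -1/165 ≈ -0.0060606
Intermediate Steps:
k(Y) = 1/(167 + Y)
-k(h(-4)) = -1/(167 - 2) = -1/165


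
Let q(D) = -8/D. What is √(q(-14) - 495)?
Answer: I*√24227/7 ≈ 22.236*I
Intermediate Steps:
√(q(-14) - 495) = √(-8/(-14) - 495) = √(-8*(-1/14) - 495) = √(4/7 - 495) = √(-3461/7) = I*√24227/7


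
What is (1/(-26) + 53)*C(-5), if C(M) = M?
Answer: -6885/26 ≈ -264.81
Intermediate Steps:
(1/(-26) + 53)*C(-5) = (1/(-26) + 53)*(-5) = (-1/26 + 53)*(-5) = (1377/26)*(-5) = -6885/26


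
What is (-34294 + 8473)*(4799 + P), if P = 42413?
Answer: -1219061052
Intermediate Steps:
(-34294 + 8473)*(4799 + P) = (-34294 + 8473)*(4799 + 42413) = -25821*47212 = -1219061052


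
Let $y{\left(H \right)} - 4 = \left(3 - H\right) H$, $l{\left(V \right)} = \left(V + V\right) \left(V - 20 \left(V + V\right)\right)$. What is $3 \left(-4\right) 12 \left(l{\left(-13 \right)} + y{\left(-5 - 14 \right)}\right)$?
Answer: $1957824$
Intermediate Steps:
$l{\left(V \right)} = - 78 V^{2}$ ($l{\left(V \right)} = 2 V \left(V - 20 \cdot 2 V\right) = 2 V \left(V - 40 V\right) = 2 V \left(- 39 V\right) = - 78 V^{2}$)
$y{\left(H \right)} = 4 + H \left(3 - H\right)$ ($y{\left(H \right)} = 4 + \left(3 - H\right) H = 4 + H \left(3 - H\right)$)
$3 \left(-4\right) 12 \left(l{\left(-13 \right)} + y{\left(-5 - 14 \right)}\right) = 3 \left(-4\right) 12 \left(- 78 \left(-13\right)^{2} + \left(4 - \left(-5 - 14\right)^{2} + 3 \left(-5 - 14\right)\right)\right) = \left(-12\right) 12 \left(\left(-78\right) 169 + \left(4 - \left(-5 - 14\right)^{2} + 3 \left(-5 - 14\right)\right)\right) = - 144 \left(-13182 + \left(4 - \left(-19\right)^{2} + 3 \left(-19\right)\right)\right) = - 144 \left(-13182 - 414\right) = \left(-144\right) \left(-13596\right) = 1957824$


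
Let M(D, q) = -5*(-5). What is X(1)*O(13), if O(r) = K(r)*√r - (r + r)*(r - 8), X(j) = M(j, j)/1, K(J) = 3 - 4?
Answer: -3250 - 25*√13 ≈ -3340.1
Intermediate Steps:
M(D, q) = 25
K(J) = -1
X(j) = 25 (X(j) = 25/1 = 25*1 = 25)
O(r) = -√r - 2*r*(-8 + r) (O(r) = -√r - (r + r)*(r - 8) = -√r - 2*r*(-8 + r))
X(1)*O(13) = 25*(-√13 - 2*13² + 16*13) = 25*(-√13 - 2*169 + 208) = 25*(-√13 - 338 + 208) = 25*(-130 - √13) = -3250 - 25*√13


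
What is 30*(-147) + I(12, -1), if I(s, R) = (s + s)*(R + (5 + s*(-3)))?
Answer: -5178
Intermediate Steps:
I(s, R) = 2*s*(5 + R - 3*s) (I(s, R) = (2*s)*(R + (5 - 3*s)) = (2*s)*(5 + R - 3*s) = 2*s*(5 + R - 3*s))
30*(-147) + I(12, -1) = 30*(-147) + 2*12*(5 - 1 - 3*12) = -4410 + 2*12*(5 - 1 - 36) = -4410 + 2*12*(-32) = -4410 - 768 = -5178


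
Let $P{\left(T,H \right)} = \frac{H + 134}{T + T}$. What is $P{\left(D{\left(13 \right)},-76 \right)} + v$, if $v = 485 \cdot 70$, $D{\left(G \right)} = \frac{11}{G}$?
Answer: $\frac{373827}{11} \approx 33984.0$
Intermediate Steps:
$v = 33950$
$P{\left(T,H \right)} = \frac{134 + H}{2 T}$
$P{\left(D{\left(13 \right)},-76 \right)} + v = \frac{134 - 76}{2 \cdot \frac{11}{13}} + 33950 = \frac{1}{2} \frac{1}{11 \cdot \frac{1}{13}} \cdot 58 + 33950 = \frac{1}{2} \frac{1}{\frac{11}{13}} \cdot 58 + 33950 = \frac{1}{2} \cdot \frac{13}{11} \cdot 58 + 33950 = \frac{377}{11} + 33950 = \frac{373827}{11}$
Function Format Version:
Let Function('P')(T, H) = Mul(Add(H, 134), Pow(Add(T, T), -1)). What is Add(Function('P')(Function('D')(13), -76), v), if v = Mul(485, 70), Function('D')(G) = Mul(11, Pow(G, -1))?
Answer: Rational(373827, 11) ≈ 33984.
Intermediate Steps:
v = 33950
Function('P')(T, H) = Mul(Rational(1, 2), Pow(T, -1), Add(134, H)) (Function('P')(T, H) = Mul(Add(134, H), Pow(Mul(2, T), -1)) = Mul(Add(134, H), Mul(Rational(1, 2), Pow(T, -1))) = Mul(Rational(1, 2), Pow(T, -1), Add(134, H)))
Add(Function('P')(Function('D')(13), -76), v) = Add(Mul(Rational(1, 2), Pow(Mul(11, Pow(13, -1)), -1), Add(134, -76)), 33950) = Add(Mul(Rational(1, 2), Pow(Mul(11, Rational(1, 13)), -1), 58), 33950) = Add(Mul(Rational(1, 2), Pow(Rational(11, 13), -1), 58), 33950) = Add(Mul(Rational(1, 2), Rational(13, 11), 58), 33950) = Add(Rational(377, 11), 33950) = Rational(373827, 11)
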